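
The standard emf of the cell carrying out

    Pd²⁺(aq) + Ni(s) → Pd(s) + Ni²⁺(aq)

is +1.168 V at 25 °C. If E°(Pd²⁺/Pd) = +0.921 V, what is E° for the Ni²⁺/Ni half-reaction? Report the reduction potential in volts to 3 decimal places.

In the reaction as written the Pd²⁺/Pd couple is reduced (cathode) and Ni²⁺/Ni is oxidized (anode), so E°cell = E°(Pd²⁺/Pd) − E°(Ni²⁺/Ni).
E°(Ni²⁺/Ni) = E°(cathode) − E°cell = +0.921 − (+1.168) = −0.247 V.

−0.247 V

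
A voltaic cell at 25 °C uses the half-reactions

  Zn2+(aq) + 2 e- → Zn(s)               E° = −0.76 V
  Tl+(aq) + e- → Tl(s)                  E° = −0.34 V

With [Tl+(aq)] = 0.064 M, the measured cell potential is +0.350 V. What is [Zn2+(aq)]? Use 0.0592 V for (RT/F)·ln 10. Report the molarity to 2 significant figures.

Tl⁺/Tl is the cathode (higher E°); E°cell = −0.34 − (−0.76) = +0.42 V with n = 2.
Since E = E° − (0.0592/n)·log Q, log Q = n(E° − E)/0.0592 = 2.365.
Balancing electrons gives 2 Tl+(aq) + Zn(s) → 2 Tl(s) + Zn2+(aq); thus Q = [Zn2+(aq)] / [Tl+(aq)]^2.
Isolating [Zn2+(aq)] in Q = 10^{2.365} yields log [Zn2+(aq)] = −0.023, i.e. 0.95 M.

0.95 M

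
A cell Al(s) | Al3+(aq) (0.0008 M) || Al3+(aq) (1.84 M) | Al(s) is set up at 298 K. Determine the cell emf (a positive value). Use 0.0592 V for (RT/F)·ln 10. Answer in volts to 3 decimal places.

0.066 V

For a concentration cell E°cell = 0, since both electrodes use the same couple.
The compartment with the higher Al3+(aq) concentration (1.84 M) acts as the cathode; ions are reduced there and produced at the dilute (0.0008 M) anode.
With n = 3, Ecell = −(0.0592/3)·log([dilute]/[conc]) = −(0.0592/3)·log(0.0008/1.84) = +0.066 V.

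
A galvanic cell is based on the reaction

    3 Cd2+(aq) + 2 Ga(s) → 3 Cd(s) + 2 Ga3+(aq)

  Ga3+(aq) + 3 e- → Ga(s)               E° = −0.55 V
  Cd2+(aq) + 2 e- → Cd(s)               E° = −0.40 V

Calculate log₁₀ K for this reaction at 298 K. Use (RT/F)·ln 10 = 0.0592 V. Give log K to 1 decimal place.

log K = 15.2

The Cd²⁺/Cd couple is reduced (cathode); E°cell = −0.40 − (−0.55) = +0.15 V with n = 6.
At equilibrium E = 0, so log K = nE°cell / 0.0592 = (6)(+0.15) / 0.0592 = 15.2.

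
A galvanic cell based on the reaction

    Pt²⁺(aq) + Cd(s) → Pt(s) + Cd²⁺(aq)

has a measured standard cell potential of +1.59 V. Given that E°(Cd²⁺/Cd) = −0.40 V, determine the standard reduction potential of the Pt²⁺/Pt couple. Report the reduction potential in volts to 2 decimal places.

In the reaction as written the Pt²⁺/Pt couple is reduced (cathode) and Cd²⁺/Cd is oxidized (anode), so E°cell = E°(Pt²⁺/Pt) − E°(Cd²⁺/Cd).
E°(Pt²⁺/Pt) = E°cell + E°(anode) = +1.59 + (−0.40) = +1.19 V.

+1.19 V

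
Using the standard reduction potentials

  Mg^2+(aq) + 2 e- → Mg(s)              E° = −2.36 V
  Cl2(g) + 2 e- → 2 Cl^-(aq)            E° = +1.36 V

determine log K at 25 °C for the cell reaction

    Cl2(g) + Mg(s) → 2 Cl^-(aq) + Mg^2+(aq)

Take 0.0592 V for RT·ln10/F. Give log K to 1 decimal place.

log K = 125.7

The Cl₂/Cl⁻ couple is reduced (cathode); E°cell = +1.36 − (−2.36) = +3.72 V with n = 2.
At equilibrium E = 0, so log K = nE°cell / 0.0592 = (2)(+3.72) / 0.0592 = 125.7.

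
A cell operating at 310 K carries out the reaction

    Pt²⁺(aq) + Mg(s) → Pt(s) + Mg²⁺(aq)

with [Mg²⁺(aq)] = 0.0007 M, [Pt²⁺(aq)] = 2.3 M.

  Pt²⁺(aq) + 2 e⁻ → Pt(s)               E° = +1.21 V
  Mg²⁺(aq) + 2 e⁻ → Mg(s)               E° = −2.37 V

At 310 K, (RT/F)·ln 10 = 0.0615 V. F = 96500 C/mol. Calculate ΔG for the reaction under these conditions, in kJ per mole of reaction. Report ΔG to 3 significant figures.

The standard cell potential is +1.21 − (−2.37) = +3.58 V, with n = 2 electrons in the balanced equation.
Q = [Mg²⁺(aq)] / [Pt²⁺(aq)] = 0.000304, so log Q = −3.517 and E = +3.58 − (0.0615/2)(−3.517) = +3.6881 V.
ΔG = −nFE = −(2)(96500)(+3.6881) J/mol = −712 kJ/mol.

−712 kJ/mol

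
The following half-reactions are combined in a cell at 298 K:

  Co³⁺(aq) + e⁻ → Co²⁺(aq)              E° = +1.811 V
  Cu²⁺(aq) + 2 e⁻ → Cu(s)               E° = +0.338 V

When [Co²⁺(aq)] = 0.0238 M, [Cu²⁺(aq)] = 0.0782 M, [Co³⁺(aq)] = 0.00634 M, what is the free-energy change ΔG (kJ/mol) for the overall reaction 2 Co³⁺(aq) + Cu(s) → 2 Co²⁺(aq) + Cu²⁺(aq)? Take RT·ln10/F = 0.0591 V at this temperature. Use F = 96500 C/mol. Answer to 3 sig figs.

With Co³⁺/Co²⁺ reduced at the cathode, E°cell = +1.811 − (+0.338) = +1.473 V and n = 2.
The reaction quotient is ([Co²⁺(aq)]^2·[Cu²⁺(aq)]) / [Co³⁺(aq)]^2 = 1.1; by Nernst, E = +1.473 − (0.0591/2)(0.042) = +1.4718 V.
Then ΔG = −nFE = −2 × 96500 × +1.4718 J/mol = −284 kJ/mol.

−284 kJ/mol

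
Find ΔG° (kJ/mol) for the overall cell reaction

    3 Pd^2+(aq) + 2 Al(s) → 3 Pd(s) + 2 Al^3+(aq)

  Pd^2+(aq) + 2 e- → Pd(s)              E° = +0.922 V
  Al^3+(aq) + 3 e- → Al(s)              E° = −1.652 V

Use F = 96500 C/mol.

In the reaction as written Pd^2+(aq) is reduced, so the Pd²⁺/Pd couple is the cathode and Al³⁺/Al is the anode.
E°cell = +0.922 − (−1.652) = +2.574 V; balancing electrons gives n = 6.
ΔG° = −nFE°cell = −(6)(96500)(+2.574) J/mol = −1490 kJ/mol.

−1490 kJ/mol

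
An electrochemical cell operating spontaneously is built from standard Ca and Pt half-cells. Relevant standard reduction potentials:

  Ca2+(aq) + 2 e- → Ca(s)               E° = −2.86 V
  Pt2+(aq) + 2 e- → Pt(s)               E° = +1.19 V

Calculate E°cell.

+4.05 V

The Pt²⁺/Pt couple has the higher E°, so Pt ion is reduced (cathode) and Ca is oxidized (anode).
E°cell = E°(cathode) − E°(anode) = +1.19 − (−2.86) = +4.05 V.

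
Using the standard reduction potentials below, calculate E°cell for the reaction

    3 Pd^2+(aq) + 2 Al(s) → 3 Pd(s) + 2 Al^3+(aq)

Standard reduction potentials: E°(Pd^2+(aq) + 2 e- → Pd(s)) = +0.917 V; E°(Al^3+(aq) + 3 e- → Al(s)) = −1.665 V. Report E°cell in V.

In the reaction as written, Pd^2+(aq) is reduced (cathode) and Al^3+(aq) is produced by oxidation at the anode.
E°cell = E°(cathode) − E°(anode) = +0.917 − (−1.665) = +2.582 V.

+2.582 V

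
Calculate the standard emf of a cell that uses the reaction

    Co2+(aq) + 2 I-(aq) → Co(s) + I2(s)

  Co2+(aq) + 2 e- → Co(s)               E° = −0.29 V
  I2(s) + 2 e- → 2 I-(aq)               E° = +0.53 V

In the reaction as written, Co2+(aq) is reduced (cathode) and I2(s) is produced by oxidation at the anode.
E°cell = E°(cathode) − E°(anode) = −0.29 − (+0.53) = −0.82 V.

−0.82 V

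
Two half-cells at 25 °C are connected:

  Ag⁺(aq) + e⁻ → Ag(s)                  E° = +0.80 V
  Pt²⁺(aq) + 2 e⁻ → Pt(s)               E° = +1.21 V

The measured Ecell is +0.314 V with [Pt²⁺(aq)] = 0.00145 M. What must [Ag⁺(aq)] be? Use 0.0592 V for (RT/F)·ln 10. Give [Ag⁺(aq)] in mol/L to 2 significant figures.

The Pt²⁺/Pt couple has the larger reduction potential, so it is the cathode: E°cell = +1.21 − (+0.80) = +0.41 V and n = 2.
From the Nernst equation, log Q = n(E° − E)/0.0592 = 2·(+0.41 − (+0.314))/0.0592 = 3.243.
For Pt²⁺(aq) + 2 Ag(s) → Pt(s) + 2 Ag⁺(aq), the reaction quotient is Q = [Ag⁺(aq)]^2 / [Pt²⁺(aq)].
Substituting the known concentrations and solving, log [Ag⁺(aq)] = 0.202 and [Ag⁺(aq)] = 1.6 M.

1.6 M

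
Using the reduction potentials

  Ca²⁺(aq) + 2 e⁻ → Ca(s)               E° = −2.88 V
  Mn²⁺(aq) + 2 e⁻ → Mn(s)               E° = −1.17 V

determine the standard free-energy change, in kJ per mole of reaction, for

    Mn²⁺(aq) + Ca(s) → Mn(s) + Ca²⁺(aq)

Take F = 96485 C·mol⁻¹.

−330 kJ/mol

In the reaction as written Mn²⁺(aq) is reduced, so the Mn²⁺/Mn couple is the cathode and Ca²⁺/Ca is the anode.
E°cell = −1.17 − (−2.88) = +1.71 V; balancing electrons gives n = 2.
ΔG° = −nFE°cell = −(2)(96485)(+1.71) J/mol = −330 kJ/mol.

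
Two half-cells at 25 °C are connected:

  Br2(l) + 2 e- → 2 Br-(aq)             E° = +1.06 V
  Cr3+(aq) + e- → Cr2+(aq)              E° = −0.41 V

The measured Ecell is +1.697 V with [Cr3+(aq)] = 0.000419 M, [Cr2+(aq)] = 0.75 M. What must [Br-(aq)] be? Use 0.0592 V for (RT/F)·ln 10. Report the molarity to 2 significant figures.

With Br₂/Br⁻ at the cathode and Cr³⁺/Cr²⁺ at the anode, E°cell = +1.06 − (−0.41) = +1.47 V (n = 2).
Rearranging E = E° − (0.0592/n)·log Q gives log Q = 2(+1.47 − (+1.697))/0.0592 = −7.669.
Balancing electrons gives Br2(l) + 2 Cr2+(aq) → 2 Br-(aq) + 2 Cr3+(aq); thus Q = ([Br-(aq)]^2·[Cr3+(aq)]^2) / [Cr2+(aq)]^2.
Substituting the known concentrations and solving, log [Br-(aq)] = −0.582 and [Br-(aq)] = 0.26 M.

0.26 M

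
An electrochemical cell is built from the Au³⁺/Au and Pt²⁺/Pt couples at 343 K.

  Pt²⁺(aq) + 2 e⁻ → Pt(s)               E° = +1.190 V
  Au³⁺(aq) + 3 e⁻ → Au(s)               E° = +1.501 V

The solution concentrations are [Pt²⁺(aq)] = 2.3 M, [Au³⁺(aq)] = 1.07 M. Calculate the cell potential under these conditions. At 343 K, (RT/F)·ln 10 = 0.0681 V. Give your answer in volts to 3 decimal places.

The Au³⁺/Au couple has the more positive E°, so it is the cathode; Pt²⁺/Pt is the anode.
E°cell = E°cat − E°an = +1.501 − (+1.190) = +0.311 V; n = 6.
For the overall reaction 2 Au³⁺(aq) + 3 Pt(s) → 2 Au(s) + 3 Pt²⁺(aq), Q = [Pt²⁺(aq)]^3 / [Au³⁺(aq)]^2 = 10.6, giving log Q = 1.026.
Applying E = E° − (RT ln10/nF)·log Q gives +0.311 − (0.0681/6)(1.026) = +0.299 V.

+0.299 V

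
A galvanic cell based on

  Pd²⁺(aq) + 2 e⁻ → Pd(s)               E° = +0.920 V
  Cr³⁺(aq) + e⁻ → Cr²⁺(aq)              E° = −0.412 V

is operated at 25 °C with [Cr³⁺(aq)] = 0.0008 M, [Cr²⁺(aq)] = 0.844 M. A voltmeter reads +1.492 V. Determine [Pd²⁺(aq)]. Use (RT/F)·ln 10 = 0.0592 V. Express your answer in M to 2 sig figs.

0.23 M

The Pd²⁺/Pd couple has the larger reduction potential, so it is the cathode: E°cell = +0.920 − (−0.412) = +1.332 V and n = 2.
Rearranging E = E° − (0.0592/n)·log Q gives log Q = 2(+1.332 − (+1.492))/0.0592 = −5.405.
The balanced reaction is Pd²⁺(aq) + 2 Cr²⁺(aq) → Pd(s) + 2 Cr³⁺(aq), so Q = [Cr³⁺(aq)]^2 / ([Pd²⁺(aq)]·[Cr²⁺(aq)]^2).
Isolating [Pd²⁺(aq)] in Q = 10^{−5.405} yields log [Pd²⁺(aq)] = −0.642, i.e. 0.23 M.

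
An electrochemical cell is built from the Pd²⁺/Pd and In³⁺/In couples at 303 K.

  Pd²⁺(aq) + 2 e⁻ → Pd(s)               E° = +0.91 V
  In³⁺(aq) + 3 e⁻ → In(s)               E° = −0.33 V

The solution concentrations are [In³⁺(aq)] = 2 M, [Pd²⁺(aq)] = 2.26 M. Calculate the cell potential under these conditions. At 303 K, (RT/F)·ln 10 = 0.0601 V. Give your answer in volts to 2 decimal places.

Pd²⁺/Pd is reduced (cathode, E° = +0.91 V) and In³⁺/In is oxidized (anode).
E°cell = E°cat − E°an = +0.91 − (−0.33) = +1.24 V; n = 6.
For the overall reaction 3 Pd²⁺(aq) + 2 In(s) → 3 Pd(s) + 2 In³⁺(aq), Q = [In³⁺(aq)]^2 / [Pd²⁺(aq)]^3 = 0.347, giving log Q = −0.460.
Applying E = E° − (RT ln10/nF)·log Q gives +1.24 − (0.0601/6)(−0.460) = +1.24 V.

+1.24 V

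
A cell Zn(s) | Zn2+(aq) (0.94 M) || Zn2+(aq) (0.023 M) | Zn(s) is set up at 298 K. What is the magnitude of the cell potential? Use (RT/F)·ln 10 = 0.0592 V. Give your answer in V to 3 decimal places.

For a concentration cell E°cell = 0, since both electrodes use the same couple.
The compartment with the higher Zn2+(aq) concentration (0.94 M) acts as the cathode; ions are reduced there and produced at the dilute (0.023 M) anode.
With n = 2, Ecell = −(0.0592/2)·log([dilute]/[conc]) = −(0.0592/2)·log(0.023/0.94) = +0.048 V.

0.048 V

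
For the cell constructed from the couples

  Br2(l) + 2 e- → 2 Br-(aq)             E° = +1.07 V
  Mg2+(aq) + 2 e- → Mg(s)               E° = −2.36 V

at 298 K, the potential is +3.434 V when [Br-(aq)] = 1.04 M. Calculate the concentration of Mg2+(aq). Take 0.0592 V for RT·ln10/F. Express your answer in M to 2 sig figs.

0.68 M

Br₂/Br⁻ is the cathode (higher E°); E°cell = +1.07 − (−2.36) = +3.43 V with n = 2.
From the Nernst equation, log Q = n(E° − E)/0.0592 = 2·(+3.43 − (+3.434))/0.0592 = −0.135.
Balancing electrons gives Br2(l) + Mg(s) → 2 Br-(aq) + Mg2+(aq); thus Q = [Br-(aq)]^2·[Mg2+(aq)].
Substituting the known concentrations and solving, log [Mg2+(aq)] = −0.169 and [Mg2+(aq)] = 0.68 M.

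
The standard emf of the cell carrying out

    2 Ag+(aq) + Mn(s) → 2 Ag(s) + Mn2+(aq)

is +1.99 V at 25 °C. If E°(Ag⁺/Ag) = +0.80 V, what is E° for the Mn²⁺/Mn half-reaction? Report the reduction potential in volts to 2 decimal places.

In the reaction as written the Ag⁺/Ag couple is reduced (cathode) and Mn²⁺/Mn is oxidized (anode), so E°cell = E°(Ag⁺/Ag) − E°(Mn²⁺/Mn).
E°(Mn²⁺/Mn) = E°(cathode) − E°cell = +0.80 − (+1.99) = −1.19 V.

−1.19 V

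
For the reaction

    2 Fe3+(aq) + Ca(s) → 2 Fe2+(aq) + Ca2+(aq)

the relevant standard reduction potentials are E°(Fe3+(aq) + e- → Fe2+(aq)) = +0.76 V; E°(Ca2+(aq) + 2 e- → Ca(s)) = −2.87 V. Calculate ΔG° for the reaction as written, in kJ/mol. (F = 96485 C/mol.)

In the reaction as written Fe3+(aq) is reduced, so the Fe³⁺/Fe²⁺ couple is the cathode and Ca²⁺/Ca is the anode.
E°cell = +0.76 − (−2.87) = +3.63 V; balancing electrons gives n = 2.
ΔG° = −nFE°cell = −(2)(96485)(+3.63) J/mol = −700 kJ/mol.

−700 kJ/mol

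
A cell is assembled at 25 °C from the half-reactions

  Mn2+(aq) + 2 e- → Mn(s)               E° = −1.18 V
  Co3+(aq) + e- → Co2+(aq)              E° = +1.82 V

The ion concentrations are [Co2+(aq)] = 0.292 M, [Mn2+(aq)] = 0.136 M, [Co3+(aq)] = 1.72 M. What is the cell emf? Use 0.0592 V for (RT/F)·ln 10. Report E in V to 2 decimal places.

+3.07 V

The Co³⁺/Co²⁺ couple has the more positive E°, so it is the cathode; Mn²⁺/Mn is the anode.
E°cell = +1.82 − (−1.18) = +3.00 V, with n = 2 electrons transferred.
The balanced reaction is 2 Co3+(aq) + Mn(s) → 2 Co2+(aq) + Mn2+(aq), so Q = ([Co2+(aq)]^2·[Mn2+(aq)]) / [Co3+(aq)]^2 = 0.00392 and log Q = −2.407.
E = E° − (0.0592/n)·log Q = +3.00 − (0.0592/2)(−2.407) = +3.07 V.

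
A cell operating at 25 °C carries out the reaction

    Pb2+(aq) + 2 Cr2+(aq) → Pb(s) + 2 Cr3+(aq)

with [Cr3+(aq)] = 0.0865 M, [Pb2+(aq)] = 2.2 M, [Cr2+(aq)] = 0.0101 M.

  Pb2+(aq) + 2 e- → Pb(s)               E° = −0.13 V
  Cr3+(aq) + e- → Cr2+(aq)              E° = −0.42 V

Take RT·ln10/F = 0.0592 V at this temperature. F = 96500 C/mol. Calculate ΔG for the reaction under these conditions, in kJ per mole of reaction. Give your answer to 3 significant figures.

With Pb²⁺/Pb reduced at the cathode, E°cell = −0.13 − (−0.42) = +0.29 V and n = 2.
Here Q = [Cr3+(aq)]^2 / ([Pb2+(aq)]·[Cr2+(aq)]^2) = 33.3 (log Q = 1.523), giving E = +0.29 − (0.0592/2)·(1.523) = +0.2449 V.
ΔG = −nFE = −(2)(96500)(+0.2449) J/mol = −47.3 kJ/mol.

−47.3 kJ/mol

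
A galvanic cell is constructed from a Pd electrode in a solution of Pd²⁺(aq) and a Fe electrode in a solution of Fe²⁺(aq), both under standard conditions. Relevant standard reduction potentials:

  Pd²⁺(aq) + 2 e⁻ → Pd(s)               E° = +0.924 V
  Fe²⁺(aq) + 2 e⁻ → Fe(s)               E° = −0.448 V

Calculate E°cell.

+1.372 V

Of the two couples in this cell, the one with the more positive reduction potential is reduced at the cathode: here that is Pd²⁺/Pd (+0.924 V); Fe²⁺/Fe (−0.448 V) is the anode.
E°cell = E°(cathode) − E°(anode) = +0.924 − (−0.448) = +1.372 V.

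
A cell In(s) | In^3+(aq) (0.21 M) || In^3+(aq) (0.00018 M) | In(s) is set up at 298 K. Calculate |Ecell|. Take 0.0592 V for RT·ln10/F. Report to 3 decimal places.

0.061 V

For a concentration cell E°cell = 0, since both electrodes use the same couple.
The compartment with the higher In^3+(aq) concentration (0.21 M) acts as the cathode; ions are reduced there and produced at the dilute (0.00018 M) anode.
With n = 3, Ecell = −(0.0592/3)·log([dilute]/[conc]) = −(0.0592/3)·log(0.00018/0.21) = +0.061 V.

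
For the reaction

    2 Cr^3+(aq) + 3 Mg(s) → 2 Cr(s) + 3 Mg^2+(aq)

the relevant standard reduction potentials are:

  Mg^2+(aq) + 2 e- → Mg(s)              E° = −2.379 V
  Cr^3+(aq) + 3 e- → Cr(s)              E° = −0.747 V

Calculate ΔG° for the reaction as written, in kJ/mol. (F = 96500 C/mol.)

In the reaction as written Cr^3+(aq) is reduced, so the Cr³⁺/Cr couple is the cathode and Mg²⁺/Mg is the anode.
E°cell = −0.747 − (−2.379) = +1.632 V; balancing electrons gives n = 6.
ΔG° = −nFE°cell = −(6)(96500)(+1.632) J/mol = −945 kJ/mol.

−945 kJ/mol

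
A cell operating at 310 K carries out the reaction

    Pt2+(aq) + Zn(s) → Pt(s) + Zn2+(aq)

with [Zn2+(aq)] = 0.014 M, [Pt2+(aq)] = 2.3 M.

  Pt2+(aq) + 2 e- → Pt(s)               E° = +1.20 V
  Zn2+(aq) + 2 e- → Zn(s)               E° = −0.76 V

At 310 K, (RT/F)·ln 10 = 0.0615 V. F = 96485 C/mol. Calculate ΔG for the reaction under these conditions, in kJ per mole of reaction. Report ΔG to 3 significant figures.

The standard cell potential is +1.20 − (−0.76) = +1.96 V, with n = 2 electrons in the balanced equation.
Q = [Zn2+(aq)] / [Pt2+(aq)] = 0.00609, so log Q = −2.216 and E = +1.96 − (0.0615/2)(−2.216) = +2.0281 V.
ΔG = −nFE = −(2)(96485)(+2.0281) J/mol = −391 kJ/mol.

−391 kJ/mol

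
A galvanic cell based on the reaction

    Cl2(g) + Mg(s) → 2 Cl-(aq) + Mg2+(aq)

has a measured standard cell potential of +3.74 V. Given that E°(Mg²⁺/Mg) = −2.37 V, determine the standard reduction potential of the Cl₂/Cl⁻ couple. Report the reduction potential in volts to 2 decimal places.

+1.37 V

In the reaction as written the Cl₂/Cl⁻ couple is reduced (cathode) and Mg²⁺/Mg is oxidized (anode), so E°cell = E°(Cl₂/Cl⁻) − E°(Mg²⁺/Mg).
E°(Cl₂/Cl⁻) = E°cell + E°(anode) = +3.74 + (−2.37) = +1.37 V.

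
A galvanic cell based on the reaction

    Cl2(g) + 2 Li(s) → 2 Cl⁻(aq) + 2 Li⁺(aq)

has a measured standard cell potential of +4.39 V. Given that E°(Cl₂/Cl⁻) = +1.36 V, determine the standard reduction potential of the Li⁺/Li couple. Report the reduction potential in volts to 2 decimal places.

−3.03 V

In the reaction as written the Cl₂/Cl⁻ couple is reduced (cathode) and Li⁺/Li is oxidized (anode), so E°cell = E°(Cl₂/Cl⁻) − E°(Li⁺/Li).
E°(Li⁺/Li) = E°(cathode) − E°cell = +1.36 − (+4.39) = −3.03 V.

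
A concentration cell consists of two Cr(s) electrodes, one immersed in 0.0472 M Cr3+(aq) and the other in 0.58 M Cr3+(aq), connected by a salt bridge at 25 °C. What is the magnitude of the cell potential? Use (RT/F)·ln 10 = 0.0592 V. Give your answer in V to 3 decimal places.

0.021 V

For a concentration cell E°cell = 0, since both electrodes use the same couple.
The compartment with the higher Cr3+(aq) concentration (0.58 M) acts as the cathode; ions are reduced there and produced at the dilute (0.0472 M) anode.
With n = 3, Ecell = −(0.0592/3)·log([dilute]/[conc]) = −(0.0592/3)·log(0.0472/0.58) = +0.021 V.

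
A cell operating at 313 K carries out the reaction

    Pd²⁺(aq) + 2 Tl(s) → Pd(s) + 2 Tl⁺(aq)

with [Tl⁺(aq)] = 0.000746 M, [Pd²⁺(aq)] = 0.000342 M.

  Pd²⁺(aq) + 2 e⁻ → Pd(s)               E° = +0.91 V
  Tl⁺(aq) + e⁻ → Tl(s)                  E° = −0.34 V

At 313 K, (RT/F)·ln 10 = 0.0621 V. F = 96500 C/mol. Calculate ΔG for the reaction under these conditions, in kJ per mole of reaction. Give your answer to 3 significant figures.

−258 kJ/mol

With Pd²⁺/Pd reduced at the cathode, E°cell = +0.91 − (−0.34) = +1.25 V and n = 2.
The reaction quotient is [Tl⁺(aq)]^2 / [Pd²⁺(aq)] = 0.00163; by Nernst, E = +1.25 − (0.0621/2)(−2.789) = +1.3366 V.
Finally ΔG = −nFE = −(2)(96500 C/mol)(+1.3366 V) = −258 kJ/mol.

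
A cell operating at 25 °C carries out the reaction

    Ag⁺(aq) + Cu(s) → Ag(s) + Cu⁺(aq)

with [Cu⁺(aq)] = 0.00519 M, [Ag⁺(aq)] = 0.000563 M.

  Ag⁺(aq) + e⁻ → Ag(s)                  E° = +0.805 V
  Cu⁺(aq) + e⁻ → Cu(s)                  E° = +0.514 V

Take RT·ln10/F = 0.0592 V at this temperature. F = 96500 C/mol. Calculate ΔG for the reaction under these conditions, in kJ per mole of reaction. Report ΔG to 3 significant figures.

With Ag⁺/Ag reduced at the cathode, E°cell = +0.805 − (+0.514) = +0.291 V and n = 1.
Here Q = [Cu⁺(aq)] / [Ag⁺(aq)] = 9.22 (log Q = 0.965), giving E = +0.291 − (0.0592/1)·(0.965) = +0.2339 V.
Then ΔG = −nFE = −1 × 96500 × +0.2339 J/mol = −22.6 kJ/mol.

−22.6 kJ/mol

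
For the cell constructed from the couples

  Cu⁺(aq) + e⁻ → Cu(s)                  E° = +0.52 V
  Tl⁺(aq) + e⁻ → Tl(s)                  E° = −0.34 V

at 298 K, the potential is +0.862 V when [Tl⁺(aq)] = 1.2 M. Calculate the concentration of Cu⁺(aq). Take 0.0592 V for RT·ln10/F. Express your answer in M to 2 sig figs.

The Cu⁺/Cu couple has the larger reduction potential, so it is the cathode: E°cell = +0.52 − (−0.34) = +0.86 V and n = 1.
Since E = E° − (0.0592/n)·log Q, log Q = n(E° − E)/0.0592 = −0.034.
For Cu⁺(aq) + Tl(s) → Cu(s) + Tl⁺(aq), the reaction quotient is Q = [Tl⁺(aq)] / [Cu⁺(aq)].
Isolating [Cu⁺(aq)] in Q = 10^{−0.034} yields log [Cu⁺(aq)] = 0.113, i.e. 1.3 M.

1.3 M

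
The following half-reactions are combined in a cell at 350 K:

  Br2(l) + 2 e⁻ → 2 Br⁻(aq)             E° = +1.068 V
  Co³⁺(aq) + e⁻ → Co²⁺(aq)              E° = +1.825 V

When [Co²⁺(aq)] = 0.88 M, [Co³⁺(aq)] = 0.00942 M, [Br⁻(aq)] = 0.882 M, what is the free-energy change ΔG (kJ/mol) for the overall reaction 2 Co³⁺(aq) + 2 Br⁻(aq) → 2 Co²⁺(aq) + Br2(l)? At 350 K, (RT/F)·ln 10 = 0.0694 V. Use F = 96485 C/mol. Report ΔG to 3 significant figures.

E°cell = +1.825 − (+1.068) = +0.757 V; the balanced reaction transfers n = 2 electrons.
Q = [Co²⁺(aq)]^2 / ([Co³⁺(aq)]^2·[Br⁻(aq)]^2) = 1.12×10^4, so log Q = 4.050 and E = +0.757 − (0.0694/2)(4.050) = +0.6165 V.
Finally ΔG = −nFE = −(2)(96485 C/mol)(+0.6165 V) = −119 kJ/mol.

−119 kJ/mol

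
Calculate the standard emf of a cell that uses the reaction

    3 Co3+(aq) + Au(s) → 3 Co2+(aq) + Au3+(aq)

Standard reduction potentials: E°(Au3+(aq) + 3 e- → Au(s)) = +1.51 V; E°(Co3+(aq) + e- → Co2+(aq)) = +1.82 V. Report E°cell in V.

In the reaction as written, Co3+(aq) is reduced (cathode) and Au3+(aq) is produced by oxidation at the anode.
E°cell = E°(cathode) − E°(anode) = +1.82 − (+1.51) = +0.31 V.

+0.31 V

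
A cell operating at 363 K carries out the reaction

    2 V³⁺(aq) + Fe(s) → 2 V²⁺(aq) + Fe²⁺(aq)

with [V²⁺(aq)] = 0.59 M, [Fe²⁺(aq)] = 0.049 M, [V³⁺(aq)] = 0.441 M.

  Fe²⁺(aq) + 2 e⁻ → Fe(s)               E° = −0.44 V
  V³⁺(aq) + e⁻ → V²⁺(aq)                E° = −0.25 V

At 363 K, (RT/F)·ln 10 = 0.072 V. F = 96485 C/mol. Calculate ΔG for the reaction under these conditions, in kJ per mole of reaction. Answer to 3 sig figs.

−44.0 kJ/mol

With V³⁺/V²⁺ reduced at the cathode, E°cell = −0.25 − (−0.44) = +0.19 V and n = 2.
The reaction quotient is ([V²⁺(aq)]^2·[Fe²⁺(aq)]) / [V³⁺(aq)]^2 = 0.0877; by Nernst, E = +0.19 − (0.072/2)(−1.057) = +0.2281 V.
Then ΔG = −nFE = −2 × 96485 × +0.2281 J/mol = −44.0 kJ/mol.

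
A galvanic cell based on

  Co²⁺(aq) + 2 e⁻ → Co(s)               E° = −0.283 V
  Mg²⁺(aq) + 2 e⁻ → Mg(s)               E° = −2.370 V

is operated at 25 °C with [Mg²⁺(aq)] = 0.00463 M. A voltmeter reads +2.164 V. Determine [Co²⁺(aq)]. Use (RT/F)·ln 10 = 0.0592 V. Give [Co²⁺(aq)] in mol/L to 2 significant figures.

1.8 M

Co²⁺/Co is the cathode (higher E°); E°cell = −0.283 − (−2.370) = +2.087 V with n = 2.
Rearranging E = E° − (0.0592/n)·log Q gives log Q = 2(+2.087 − (+2.164))/0.0592 = −2.601.
For Co²⁺(aq) + Mg(s) → Co(s) + Mg²⁺(aq), the reaction quotient is Q = [Mg²⁺(aq)] / [Co²⁺(aq)].
Substituting the known concentrations and solving, log [Co²⁺(aq)] = 0.267 and [Co²⁺(aq)] = 1.8 M.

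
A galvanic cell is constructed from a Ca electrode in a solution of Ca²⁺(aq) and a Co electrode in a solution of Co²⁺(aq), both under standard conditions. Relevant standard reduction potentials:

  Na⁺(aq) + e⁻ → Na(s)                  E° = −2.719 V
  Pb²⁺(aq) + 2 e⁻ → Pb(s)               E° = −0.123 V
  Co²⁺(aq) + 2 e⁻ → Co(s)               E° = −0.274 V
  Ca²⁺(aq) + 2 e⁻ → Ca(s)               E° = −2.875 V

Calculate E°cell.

The Co²⁺/Co couple has the higher E°, so Co ion is reduced (cathode) and Ca is oxidized (anode).
E°cell = E°(cathode) − E°(anode) = −0.274 − (−2.875) = +2.601 V.

+2.601 V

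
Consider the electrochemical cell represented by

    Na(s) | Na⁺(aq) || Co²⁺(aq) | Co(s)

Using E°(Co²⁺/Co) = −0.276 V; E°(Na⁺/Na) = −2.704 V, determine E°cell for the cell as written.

By convention the left-hand electrode in cell notation is the anode (oxidation) and the right-hand electrode is the cathode (reduction).
E°cell = E°(right) − E°(left) = −0.276 − (−2.704) = +2.428 V.

+2.428 V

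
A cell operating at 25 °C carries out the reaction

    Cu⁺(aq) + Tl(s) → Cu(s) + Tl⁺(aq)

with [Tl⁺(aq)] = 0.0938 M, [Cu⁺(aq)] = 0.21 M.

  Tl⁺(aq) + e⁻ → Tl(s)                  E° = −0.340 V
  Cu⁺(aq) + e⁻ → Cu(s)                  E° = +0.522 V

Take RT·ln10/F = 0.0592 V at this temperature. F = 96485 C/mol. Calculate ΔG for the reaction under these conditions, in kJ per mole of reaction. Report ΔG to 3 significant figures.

E°cell = +0.522 − (−0.340) = +0.862 V; the balanced reaction transfers n = 1 electron.
Here Q = [Tl⁺(aq)] / [Cu⁺(aq)] = 0.447 (log Q = −0.350), giving E = +0.862 − (0.0592/1)·(−0.350) = +0.8827 V.
Then ΔG = −nFE = −1 × 96485 × +0.8827 J/mol = −85.2 kJ/mol.

−85.2 kJ/mol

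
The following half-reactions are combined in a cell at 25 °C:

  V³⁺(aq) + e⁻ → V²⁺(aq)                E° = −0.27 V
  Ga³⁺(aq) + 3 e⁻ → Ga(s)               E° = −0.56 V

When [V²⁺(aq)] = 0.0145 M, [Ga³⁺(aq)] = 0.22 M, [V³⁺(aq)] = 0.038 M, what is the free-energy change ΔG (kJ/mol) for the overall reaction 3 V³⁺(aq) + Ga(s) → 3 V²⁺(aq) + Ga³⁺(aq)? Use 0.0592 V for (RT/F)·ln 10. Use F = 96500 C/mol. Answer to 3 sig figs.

−94.9 kJ/mol

E°cell = −0.27 − (−0.56) = +0.29 V; the balanced reaction transfers n = 3 electrons.
The reaction quotient is ([V²⁺(aq)]^3·[Ga³⁺(aq)]) / [V³⁺(aq)]^3 = 0.0122; by Nernst, E = +0.29 − (0.0592/3)(−1.913) = +0.3277 V.
Finally ΔG = −nFE = −(3)(96500 C/mol)(+0.3277 V) = −94.9 kJ/mol.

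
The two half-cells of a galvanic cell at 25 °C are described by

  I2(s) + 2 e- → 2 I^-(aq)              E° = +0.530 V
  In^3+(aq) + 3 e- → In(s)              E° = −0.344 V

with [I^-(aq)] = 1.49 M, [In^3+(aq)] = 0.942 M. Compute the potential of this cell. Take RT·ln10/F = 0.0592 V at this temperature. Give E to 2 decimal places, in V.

The I₂/I⁻ couple has the more positive E°, so it is the cathode; In³⁺/In is the anode.
E°cell = +0.530 − (−0.344) = +0.874 V, with n = 6 electrons transferred.
Balancing gives 3 I2(s) + 2 In(s) → 6 I^-(aq) + 2 In^3+(aq); hence Q = [I^-(aq)]^6·[In^3+(aq)]^2 = 9.71 (log Q = 0.987).
Applying E = E° − (RT ln10/nF)·log Q gives +0.874 − (0.0592/6)(0.987) = +0.86 V.

+0.86 V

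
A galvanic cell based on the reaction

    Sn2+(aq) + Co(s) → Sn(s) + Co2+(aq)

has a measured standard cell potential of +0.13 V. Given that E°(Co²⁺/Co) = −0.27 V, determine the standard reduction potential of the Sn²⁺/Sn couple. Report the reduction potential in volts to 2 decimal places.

In the reaction as written the Sn²⁺/Sn couple is reduced (cathode) and Co²⁺/Co is oxidized (anode), so E°cell = E°(Sn²⁺/Sn) − E°(Co²⁺/Co).
E°(Sn²⁺/Sn) = E°cell + E°(anode) = +0.13 + (−0.27) = −0.14 V.

−0.14 V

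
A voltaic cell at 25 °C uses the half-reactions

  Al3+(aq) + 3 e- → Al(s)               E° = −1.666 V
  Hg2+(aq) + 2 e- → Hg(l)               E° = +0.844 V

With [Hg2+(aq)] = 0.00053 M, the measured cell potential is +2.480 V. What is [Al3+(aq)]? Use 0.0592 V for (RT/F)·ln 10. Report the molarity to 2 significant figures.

The Hg²⁺/Hg couple has the larger reduction potential, so it is the cathode: E°cell = +0.844 − (−1.666) = +2.510 V and n = 6.
Since E = E° − (0.0592/n)·log Q, log Q = n(E° − E)/0.0592 = 3.041.
For 3 Hg2+(aq) + 2 Al(s) → 3 Hg(l) + 2 Al3+(aq), the reaction quotient is Q = [Al3+(aq)]^2 / [Hg2+(aq)]^3.
Isolating [Al3+(aq)] in Q = 10^{3.041} yields log [Al3+(aq)] = −3.393, i.e. 0.00040 M.

0.00040 M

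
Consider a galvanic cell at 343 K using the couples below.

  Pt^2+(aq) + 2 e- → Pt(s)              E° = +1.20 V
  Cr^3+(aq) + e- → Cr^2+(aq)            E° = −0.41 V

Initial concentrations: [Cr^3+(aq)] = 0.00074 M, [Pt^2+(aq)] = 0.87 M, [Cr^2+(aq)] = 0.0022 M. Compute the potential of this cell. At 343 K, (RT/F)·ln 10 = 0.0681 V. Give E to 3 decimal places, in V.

Since E°(Pt²⁺/Pt) > E°(Cr³⁺/Cr²⁺), Pt²⁺/Pt serves as the cathode.
E°cell = +1.20 − (−0.41) = +1.61 V, with n = 2 electrons transferred.
The balanced reaction is Pt^2+(aq) + 2 Cr^2+(aq) → Pt(s) + 2 Cr^3+(aq), so Q = [Cr^3+(aq)]^2 / ([Pt^2+(aq)]·[Cr^2+(aq)]^2) = 0.13 and log Q = −0.886.
E = E° − (0.0681/n)·log Q = +1.61 − (0.0681/2)(−0.886) = +1.640 V.

+1.640 V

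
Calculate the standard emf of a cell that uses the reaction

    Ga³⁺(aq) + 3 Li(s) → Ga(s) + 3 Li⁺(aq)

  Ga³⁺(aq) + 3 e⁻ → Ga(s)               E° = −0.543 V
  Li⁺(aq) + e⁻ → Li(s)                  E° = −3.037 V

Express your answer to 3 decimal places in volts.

Ga³⁺(aq) gains electrons, so the Ga³⁺/Ga couple is the cathode; the Li⁺/Li couple is the anode.
E°cell = E°(cathode) − E°(anode) = −0.543 − (−3.037) = +2.494 V.
The positive value indicates the reaction is spontaneous as written.

+2.494 V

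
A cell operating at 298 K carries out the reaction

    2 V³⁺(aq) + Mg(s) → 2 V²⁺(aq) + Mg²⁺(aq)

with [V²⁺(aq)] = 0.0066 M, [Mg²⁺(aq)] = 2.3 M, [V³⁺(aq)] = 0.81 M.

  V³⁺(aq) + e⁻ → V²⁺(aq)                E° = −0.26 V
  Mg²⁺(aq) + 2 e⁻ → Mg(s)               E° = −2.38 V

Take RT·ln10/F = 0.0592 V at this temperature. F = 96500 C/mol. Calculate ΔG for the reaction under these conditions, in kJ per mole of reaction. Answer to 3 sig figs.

−431 kJ/mol

The standard cell potential is −0.26 − (−2.38) = +2.12 V, with n = 2 electrons in the balanced equation.
The reaction quotient is ([V²⁺(aq)]^2·[Mg²⁺(aq)]) / [V³⁺(aq)]^2 = 0.000153; by Nernst, E = +2.12 − (0.0592/2)(−3.816) = +2.2330 V.
Finally ΔG = −nFE = −(2)(96500 C/mol)(+2.2330 V) = −431 kJ/mol.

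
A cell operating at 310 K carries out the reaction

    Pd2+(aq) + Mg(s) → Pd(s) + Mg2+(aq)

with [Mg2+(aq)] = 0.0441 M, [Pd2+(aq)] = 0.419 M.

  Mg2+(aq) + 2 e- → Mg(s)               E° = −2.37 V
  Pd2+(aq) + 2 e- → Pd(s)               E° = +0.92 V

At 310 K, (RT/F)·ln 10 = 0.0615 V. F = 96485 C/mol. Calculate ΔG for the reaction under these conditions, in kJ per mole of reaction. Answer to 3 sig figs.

−641 kJ/mol

With Pd²⁺/Pd reduced at the cathode, E°cell = +0.92 − (−2.37) = +3.29 V and n = 2.
The reaction quotient is [Mg2+(aq)] / [Pd2+(aq)] = 0.105; by Nernst, E = +3.29 − (0.0615/2)(−0.978) = +3.3201 V.
ΔG = −nFE = −(2)(96485)(+3.3201) J/mol = −641 kJ/mol.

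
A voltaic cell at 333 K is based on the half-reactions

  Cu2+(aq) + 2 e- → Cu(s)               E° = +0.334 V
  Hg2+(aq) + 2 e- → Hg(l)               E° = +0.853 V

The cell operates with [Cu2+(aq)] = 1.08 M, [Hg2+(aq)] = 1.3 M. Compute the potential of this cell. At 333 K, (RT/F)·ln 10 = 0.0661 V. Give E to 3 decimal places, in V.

+0.522 V

The Hg²⁺/Hg couple has the more positive E°, so it is the cathode; Cu²⁺/Cu is the anode.
E°cell = E°cat − E°an = +0.853 − (+0.334) = +0.519 V; n = 2.
The balanced reaction is Hg2+(aq) + Cu(s) → Hg(l) + Cu2+(aq), so Q = [Cu2+(aq)] / [Hg2+(aq)] = 0.831 and log Q = −0.081.
Applying E = E° − (RT ln10/nF)·log Q gives +0.519 − (0.0661/2)(−0.081) = +0.522 V.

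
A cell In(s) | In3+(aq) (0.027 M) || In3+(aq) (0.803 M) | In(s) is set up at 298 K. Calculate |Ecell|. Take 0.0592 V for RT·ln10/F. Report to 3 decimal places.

0.029 V

For a concentration cell E°cell = 0, since both electrodes use the same couple.
The compartment with the higher In3+(aq) concentration (0.803 M) acts as the cathode; ions are reduced there and produced at the dilute (0.027 M) anode.
With n = 3, Ecell = −(0.0592/3)·log([dilute]/[conc]) = −(0.0592/3)·log(0.027/0.803) = +0.029 V.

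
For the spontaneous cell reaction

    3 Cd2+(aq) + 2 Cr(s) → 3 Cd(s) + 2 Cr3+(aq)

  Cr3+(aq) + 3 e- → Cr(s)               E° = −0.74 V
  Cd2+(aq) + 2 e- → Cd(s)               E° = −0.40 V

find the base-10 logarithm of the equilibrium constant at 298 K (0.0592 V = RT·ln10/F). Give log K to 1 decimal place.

The Cd²⁺/Cd couple is reduced (cathode); E°cell = −0.40 − (−0.74) = +0.34 V with n = 6.
At equilibrium E = 0, so log K = nE°cell / 0.0592 = (6)(+0.34) / 0.0592 = 34.5.

log K = 34.5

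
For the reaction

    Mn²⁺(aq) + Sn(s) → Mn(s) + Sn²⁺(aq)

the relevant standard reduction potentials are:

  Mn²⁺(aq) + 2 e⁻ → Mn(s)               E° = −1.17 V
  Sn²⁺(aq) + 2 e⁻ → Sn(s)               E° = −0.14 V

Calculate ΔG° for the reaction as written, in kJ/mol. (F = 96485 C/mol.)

In the reaction as written Mn²⁺(aq) is reduced, so the Mn²⁺/Mn couple is the cathode and Sn²⁺/Sn is the anode.
E°cell = −1.17 − (−0.14) = −1.03 V; balancing electrons gives n = 2.
ΔG° = −nFE°cell = −(2)(96485)(−1.03) J/mol = +199 kJ/mol.

+199 kJ/mol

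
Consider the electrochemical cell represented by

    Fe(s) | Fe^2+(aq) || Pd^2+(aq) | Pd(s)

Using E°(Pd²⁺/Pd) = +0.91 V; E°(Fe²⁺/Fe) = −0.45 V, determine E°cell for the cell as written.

+1.36 V

By convention the left-hand electrode in cell notation is the anode (oxidation) and the right-hand electrode is the cathode (reduction).
E°cell = E°(right) − E°(left) = +0.91 − (−0.45) = +1.36 V.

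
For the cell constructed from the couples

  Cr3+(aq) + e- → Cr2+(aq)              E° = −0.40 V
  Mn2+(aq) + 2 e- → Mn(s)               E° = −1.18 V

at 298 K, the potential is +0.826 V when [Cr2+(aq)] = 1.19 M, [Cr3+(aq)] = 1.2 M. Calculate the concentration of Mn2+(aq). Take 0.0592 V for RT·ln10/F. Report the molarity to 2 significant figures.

0.028 M

The Cr³⁺/Cr²⁺ couple has the larger reduction potential, so it is the cathode: E°cell = −0.40 − (−1.18) = +0.78 V and n = 2.
Rearranging E = E° − (0.0592/n)·log Q gives log Q = 2(+0.78 − (+0.826))/0.0592 = −1.554.
Balancing electrons gives 2 Cr3+(aq) + Mn(s) → 2 Cr2+(aq) + Mn2+(aq); thus Q = ([Cr2+(aq)]^2·[Mn2+(aq)]) / [Cr3+(aq)]^2.
Substituting the known concentrations and solving, log [Mn2+(aq)] = −1.547 and [Mn2+(aq)] = 0.028 M.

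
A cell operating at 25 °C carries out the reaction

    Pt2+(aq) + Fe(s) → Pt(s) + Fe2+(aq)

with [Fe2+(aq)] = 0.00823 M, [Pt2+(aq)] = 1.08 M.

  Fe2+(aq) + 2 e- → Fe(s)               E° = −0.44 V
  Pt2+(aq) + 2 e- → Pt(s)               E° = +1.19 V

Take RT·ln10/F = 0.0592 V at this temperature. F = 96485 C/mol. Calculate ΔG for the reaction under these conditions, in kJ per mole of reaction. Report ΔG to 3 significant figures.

The standard cell potential is +1.19 − (−0.44) = +1.63 V, with n = 2 electrons in the balanced equation.
Q = [Fe2+(aq)] / [Pt2+(aq)] = 0.00762, so log Q = −2.118 and E = +1.63 − (0.0592/2)(−2.118) = +1.6927 V.
Then ΔG = −nFE = −2 × 96485 × +1.6927 J/mol = −327 kJ/mol.

−327 kJ/mol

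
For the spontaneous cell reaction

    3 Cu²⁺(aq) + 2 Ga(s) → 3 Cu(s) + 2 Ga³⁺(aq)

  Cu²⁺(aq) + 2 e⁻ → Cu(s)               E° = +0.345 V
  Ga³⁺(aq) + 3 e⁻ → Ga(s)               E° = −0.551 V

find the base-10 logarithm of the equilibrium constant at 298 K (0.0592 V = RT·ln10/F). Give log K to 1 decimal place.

log K = 90.8

The Cu²⁺/Cu couple is reduced (cathode); E°cell = +0.345 − (−0.551) = +0.896 V with n = 6.
At equilibrium E = 0, so log K = nE°cell / 0.0592 = (6)(+0.896) / 0.0592 = 90.8.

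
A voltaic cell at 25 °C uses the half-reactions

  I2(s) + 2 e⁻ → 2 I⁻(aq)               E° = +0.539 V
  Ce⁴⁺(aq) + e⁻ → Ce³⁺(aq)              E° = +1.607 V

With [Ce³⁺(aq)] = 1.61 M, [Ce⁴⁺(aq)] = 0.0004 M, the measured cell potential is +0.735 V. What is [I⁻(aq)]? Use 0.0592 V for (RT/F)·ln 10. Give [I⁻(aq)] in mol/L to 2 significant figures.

With Ce⁴⁺/Ce³⁺ at the cathode and I₂/I⁻ at the anode, E°cell = +1.607 − (+0.539) = +1.068 V (n = 2).
Since E = E° − (0.0592/n)·log Q, log Q = n(E° − E)/0.0592 = 11.250.
Balancing electrons gives 2 Ce⁴⁺(aq) + 2 I⁻(aq) → 2 Ce³⁺(aq) + I2(s); thus Q = [Ce³⁺(aq)]^2 / ([Ce⁴⁺(aq)]^2·[I⁻(aq)]^2).
Solving for the unknown gives log [I⁻(aq)] = −2.020, so [I⁻(aq)] ≈ 0.0095 M.

0.0095 M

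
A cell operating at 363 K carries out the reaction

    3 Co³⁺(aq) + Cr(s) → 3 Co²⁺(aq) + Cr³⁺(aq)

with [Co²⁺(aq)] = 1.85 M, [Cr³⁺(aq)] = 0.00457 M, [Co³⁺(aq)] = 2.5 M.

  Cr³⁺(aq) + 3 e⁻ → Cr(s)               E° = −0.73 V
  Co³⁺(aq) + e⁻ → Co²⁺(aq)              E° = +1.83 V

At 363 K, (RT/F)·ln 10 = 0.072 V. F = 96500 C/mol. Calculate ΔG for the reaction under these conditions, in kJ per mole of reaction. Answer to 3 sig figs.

The standard cell potential is +1.83 − (−0.73) = +2.56 V, with n = 3 electrons in the balanced equation.
Here Q = ([Co²⁺(aq)]^3·[Cr³⁺(aq)]) / [Co³⁺(aq)]^3 = 0.00185 (log Q = −2.732), giving E = +2.56 − (0.072/3)·(−2.732) = +2.6256 V.
ΔG = −nFE = −(3)(96500)(+2.6256) J/mol = −760 kJ/mol.

−760 kJ/mol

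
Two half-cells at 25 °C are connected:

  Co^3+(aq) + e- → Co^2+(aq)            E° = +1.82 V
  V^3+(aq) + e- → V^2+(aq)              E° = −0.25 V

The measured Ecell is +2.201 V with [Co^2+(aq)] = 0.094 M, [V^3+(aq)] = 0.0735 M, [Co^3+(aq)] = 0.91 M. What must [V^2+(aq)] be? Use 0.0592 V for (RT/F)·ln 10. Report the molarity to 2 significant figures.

The Co³⁺/Co²⁺ couple has the larger reduction potential, so it is the cathode: E°cell = +1.82 − (−0.25) = +2.07 V and n = 1.
From the Nernst equation, log Q = n(E° − E)/0.0592 = 1·(+2.07 − (+2.201))/0.0592 = −2.213.
For Co^3+(aq) + V^2+(aq) → Co^2+(aq) + V^3+(aq), the reaction quotient is Q = ([Co^2+(aq)]·[V^3+(aq)]) / ([Co^3+(aq)]·[V^2+(aq)]).
Isolating [V^2+(aq)] in Q = 10^{−2.213} yields log [V^2+(aq)] = 0.093, i.e. 1.2 M.

1.2 M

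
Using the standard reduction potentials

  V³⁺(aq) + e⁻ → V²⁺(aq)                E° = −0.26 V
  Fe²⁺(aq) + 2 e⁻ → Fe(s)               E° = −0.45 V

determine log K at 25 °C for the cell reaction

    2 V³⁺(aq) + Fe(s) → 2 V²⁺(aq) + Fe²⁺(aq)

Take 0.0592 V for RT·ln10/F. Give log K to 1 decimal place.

The V³⁺/V²⁺ couple is reduced (cathode); E°cell = −0.26 − (−0.45) = +0.19 V with n = 2.
At equilibrium E = 0, so log K = nE°cell / 0.0592 = (2)(+0.19) / 0.0592 = 6.4.

log K = 6.4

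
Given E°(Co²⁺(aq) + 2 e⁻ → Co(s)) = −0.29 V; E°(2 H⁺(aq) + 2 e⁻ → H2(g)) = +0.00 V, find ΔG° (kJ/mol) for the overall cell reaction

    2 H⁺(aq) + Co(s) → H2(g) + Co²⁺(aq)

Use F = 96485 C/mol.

In the reaction as written H⁺(aq) is reduced, so the 2H⁺/H₂ couple is the cathode and Co²⁺/Co is the anode.
E°cell = +0.00 − (−0.29) = +0.29 V; balancing electrons gives n = 2.
ΔG° = −nFE°cell = −(2)(96485)(+0.29) J/mol = −56.0 kJ/mol.

−56.0 kJ/mol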